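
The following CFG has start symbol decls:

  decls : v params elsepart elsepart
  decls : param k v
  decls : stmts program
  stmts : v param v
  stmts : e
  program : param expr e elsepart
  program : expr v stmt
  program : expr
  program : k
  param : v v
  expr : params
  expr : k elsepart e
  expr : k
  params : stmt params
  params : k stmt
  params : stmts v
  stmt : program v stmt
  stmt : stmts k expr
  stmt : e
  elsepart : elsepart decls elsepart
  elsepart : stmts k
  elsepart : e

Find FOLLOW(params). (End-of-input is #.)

In decls : v params elsepart elsepart: add FIRST(elsepart elsepart) = { e, v }.
In expr : params: params is at the end, add FOLLOW(expr) = { #, e, k, v }.
In params : stmt params: params is at the end, add FOLLOW(params) = { #, e, k, v }.
Union: FOLLOW(params) = { #, e, k, v }.

{ #, e, k, v }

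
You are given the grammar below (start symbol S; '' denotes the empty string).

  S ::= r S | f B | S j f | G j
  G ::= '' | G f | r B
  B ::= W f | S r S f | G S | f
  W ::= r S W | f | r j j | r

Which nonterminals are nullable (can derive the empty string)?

Directly nullable (have an ''-production): G.
No other nonterminal has a production whose RHS symbols are all nullable.

{ G }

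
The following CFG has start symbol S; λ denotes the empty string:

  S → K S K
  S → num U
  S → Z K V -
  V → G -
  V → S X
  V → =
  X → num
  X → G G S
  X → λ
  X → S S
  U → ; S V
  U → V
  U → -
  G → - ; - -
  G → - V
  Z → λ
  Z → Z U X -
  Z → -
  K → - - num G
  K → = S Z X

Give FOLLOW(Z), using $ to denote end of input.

{ $, -, ;, =, num }

In S → Z K V -: add FIRST(K V -) = { -, = }.
In Z → Z U X -: add FIRST(U X -) = { -, ;, =, num }.
In K → = S Z X: add FIRST(X)\{λ} = { -, ;, =, num }.
  Since X is nullable, also add FOLLOW(K) = { $, -, ;, =, num }.
Union: FOLLOW(Z) = { $, -, ;, =, num }.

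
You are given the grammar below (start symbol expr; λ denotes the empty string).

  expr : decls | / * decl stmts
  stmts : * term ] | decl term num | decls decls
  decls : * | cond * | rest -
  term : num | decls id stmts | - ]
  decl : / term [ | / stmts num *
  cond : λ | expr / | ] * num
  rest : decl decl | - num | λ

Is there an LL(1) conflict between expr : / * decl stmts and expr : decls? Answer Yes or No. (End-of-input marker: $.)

FIRST(/ * decl stmts) = { / } and FIRST(decls) = { *, -, /, ] }.
Both contain /, so the two alternatives are not disjoint — LL(1) conflict.

Yes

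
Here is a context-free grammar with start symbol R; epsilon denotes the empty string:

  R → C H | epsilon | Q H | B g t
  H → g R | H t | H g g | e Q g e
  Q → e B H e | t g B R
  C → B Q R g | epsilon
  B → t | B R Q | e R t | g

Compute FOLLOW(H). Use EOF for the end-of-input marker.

In R → C H: H is at the end, add FOLLOW(R) = { EOF, e, g, t }.
In R → Q H: H is at the end, add FOLLOW(R) = { EOF, e, g, t }.
In H → H t: add FIRST(t) = { t }.
In H → H g g: add FIRST(g g) = { g }.
In Q → e B H e: add FIRST(e) = { e }.
Union: FOLLOW(H) = { EOF, e, g, t }.

{ EOF, e, g, t }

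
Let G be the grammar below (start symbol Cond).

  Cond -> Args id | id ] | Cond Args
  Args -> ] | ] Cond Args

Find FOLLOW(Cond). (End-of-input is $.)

{ $, ] }

Cond is the start symbol, so $ ∈ FOLLOW(Cond).
In Cond -> Cond Args: add FIRST(Args) = { ] }.
In Args -> ] Cond Args: add FIRST(Args) = { ] }.
Union: FOLLOW(Cond) = { $, ] }.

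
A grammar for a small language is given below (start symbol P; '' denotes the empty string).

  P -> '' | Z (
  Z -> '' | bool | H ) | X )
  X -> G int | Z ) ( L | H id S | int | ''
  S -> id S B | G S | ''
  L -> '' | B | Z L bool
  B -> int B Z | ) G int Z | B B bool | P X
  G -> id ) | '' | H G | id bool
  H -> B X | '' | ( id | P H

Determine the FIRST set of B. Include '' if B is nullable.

B -> int B Z contributes {int}.
B -> ) G int Z contributes {)}.
From B -> B B bool: B, B nullable, take FIRST(B) ∪ FIRST(B) ∪ {bool} = { (, ), bool, id, int }.
From B -> P X: P, X nullable, take FIRST(P) ∪ FIRST(X) = { (, ), bool, id, int }; also '' since the whole RHS is nullable.
Union: FIRST(B) = { (, ), bool, id, int, '' }.

{ (, ), bool, id, int, '' }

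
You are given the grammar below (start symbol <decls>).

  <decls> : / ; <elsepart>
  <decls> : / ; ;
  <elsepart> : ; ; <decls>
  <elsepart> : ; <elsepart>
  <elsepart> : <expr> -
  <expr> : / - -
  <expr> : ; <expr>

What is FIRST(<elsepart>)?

{ /, ; }

<elsepart> : ; ; <decls> contributes {;}.
<elsepart> : ; <elsepart> contributes {;}.
From <elsepart> : <expr> -: add FIRST(<expr>) = { /, ; }.
Union: FIRST(<elsepart>) = { /, ; }.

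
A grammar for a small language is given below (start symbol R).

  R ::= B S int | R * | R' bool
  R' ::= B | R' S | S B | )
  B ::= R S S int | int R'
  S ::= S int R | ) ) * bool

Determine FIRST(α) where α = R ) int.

Add FIRST(R) = { ), int }; R is not nullable, stop.

{ ), int }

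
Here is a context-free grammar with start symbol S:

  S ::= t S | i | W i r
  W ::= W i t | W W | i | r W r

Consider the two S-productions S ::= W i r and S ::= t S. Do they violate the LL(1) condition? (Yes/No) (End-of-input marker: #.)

FIRST(W i r) = { i, r } and FIRST(t S) = { t }.
The FIRST sets are disjoint and neither alternative is nullable — no conflict.

No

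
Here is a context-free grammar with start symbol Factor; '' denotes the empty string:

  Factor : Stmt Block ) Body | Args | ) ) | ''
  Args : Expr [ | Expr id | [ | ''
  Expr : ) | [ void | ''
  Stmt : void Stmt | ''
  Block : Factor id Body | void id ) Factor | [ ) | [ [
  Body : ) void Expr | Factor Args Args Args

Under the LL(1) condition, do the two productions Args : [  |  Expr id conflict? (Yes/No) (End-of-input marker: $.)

FIRST([) = { [ } and FIRST(Expr id) = { ), [, id }.
Both contain [, so the two alternatives are not disjoint — LL(1) conflict.

Yes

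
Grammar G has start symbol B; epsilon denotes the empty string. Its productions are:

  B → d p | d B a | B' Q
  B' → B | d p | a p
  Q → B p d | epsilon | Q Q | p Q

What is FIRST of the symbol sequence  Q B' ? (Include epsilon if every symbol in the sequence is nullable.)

Add FIRST(Q)\{epsilon} = { a, d, p }; Q is nullable, continue.
Add FIRST(B') = { a, d }; B' is not nullable, stop.

{ a, d, p }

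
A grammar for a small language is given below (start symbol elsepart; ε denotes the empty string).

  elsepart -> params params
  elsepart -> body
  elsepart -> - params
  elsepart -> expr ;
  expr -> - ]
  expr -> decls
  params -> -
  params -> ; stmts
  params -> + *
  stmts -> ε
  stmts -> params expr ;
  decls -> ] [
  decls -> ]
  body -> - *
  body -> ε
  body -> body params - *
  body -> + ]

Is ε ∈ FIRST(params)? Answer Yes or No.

Nullable nonterminals: body, elsepart, stmts.
No production of params has an RHS whose symbols are all nullable, so params is not nullable.

No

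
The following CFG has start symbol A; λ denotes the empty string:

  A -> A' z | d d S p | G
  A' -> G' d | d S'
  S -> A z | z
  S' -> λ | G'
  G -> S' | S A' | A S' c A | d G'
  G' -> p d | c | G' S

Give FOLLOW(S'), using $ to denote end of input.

In A' -> d S': S' is at the end, add FOLLOW(A') = { $, c, p, z }.
In G -> S': S' is at the end, add FOLLOW(G) = { $, c, p, z }.
In G -> A S' c A: add FIRST(c A) = { c }.
Union: FOLLOW(S') = { $, c, p, z }.

{ $, c, p, z }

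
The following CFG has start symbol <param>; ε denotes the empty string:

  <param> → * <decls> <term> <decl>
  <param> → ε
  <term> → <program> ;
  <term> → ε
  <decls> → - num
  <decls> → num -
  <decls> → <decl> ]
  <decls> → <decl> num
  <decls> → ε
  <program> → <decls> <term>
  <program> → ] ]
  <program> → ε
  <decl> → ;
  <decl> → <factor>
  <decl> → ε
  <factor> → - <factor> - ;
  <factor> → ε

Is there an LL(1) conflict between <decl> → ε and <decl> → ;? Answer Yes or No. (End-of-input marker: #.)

FIRST(ε) = { ε } and FIRST(;) = { ; }.
The first is nullable but FOLLOW(<decl>) = { #, ], num } is disjoint from FIRST of the second.

No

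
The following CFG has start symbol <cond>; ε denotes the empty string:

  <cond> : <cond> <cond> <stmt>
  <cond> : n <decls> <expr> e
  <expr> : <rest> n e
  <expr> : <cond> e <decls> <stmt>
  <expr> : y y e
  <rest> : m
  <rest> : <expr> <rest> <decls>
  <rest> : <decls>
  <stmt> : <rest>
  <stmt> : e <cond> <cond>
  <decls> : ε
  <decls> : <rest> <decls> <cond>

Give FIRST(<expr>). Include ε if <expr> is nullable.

{ m, n, y }

From <expr> : <rest> n e: <rest> nullable, take FIRST(<rest>) ∪ {n} = { m, n, y }.
From <expr> : <cond> e <decls> <stmt>: add FIRST(<cond>) = { n }.
<expr> : y y e contributes {y}.
Union: FIRST(<expr>) = { m, n, y }.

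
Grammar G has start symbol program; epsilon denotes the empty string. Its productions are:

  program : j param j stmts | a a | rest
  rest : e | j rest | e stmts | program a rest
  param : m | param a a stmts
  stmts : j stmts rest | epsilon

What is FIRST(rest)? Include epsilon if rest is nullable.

rest : e contributes {e}.
rest : j rest contributes {j}.
rest : e stmts contributes {e}.
From rest : program a rest: add FIRST(program) = { a, e, j }.
Union: FIRST(rest) = { a, e, j }.

{ a, e, j }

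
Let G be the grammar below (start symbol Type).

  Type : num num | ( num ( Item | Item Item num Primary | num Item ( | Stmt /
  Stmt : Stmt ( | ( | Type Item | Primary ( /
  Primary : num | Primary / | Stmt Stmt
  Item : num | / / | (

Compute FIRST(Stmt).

From Stmt : Stmt (: add FIRST(Stmt) = { (, /, num }.
Stmt : ( contributes {(}.
From Stmt : Type Item: add FIRST(Type) = { (, /, num }.
From Stmt : Primary ( /: add FIRST(Primary) = { (, /, num }.
Union: FIRST(Stmt) = { (, /, num }.

{ (, /, num }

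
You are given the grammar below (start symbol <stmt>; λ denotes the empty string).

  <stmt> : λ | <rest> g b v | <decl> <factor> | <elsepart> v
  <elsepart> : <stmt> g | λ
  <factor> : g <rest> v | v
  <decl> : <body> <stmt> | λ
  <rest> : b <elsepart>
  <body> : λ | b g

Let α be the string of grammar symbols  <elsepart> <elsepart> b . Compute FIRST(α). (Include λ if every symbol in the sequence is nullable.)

Add FIRST(<elsepart>)\{λ} = { b, g, v }; <elsepart> is nullable, continue.
Add FIRST(<elsepart>)\{λ} = { b, g, v }; <elsepart> is nullable, continue.
b is a terminal; add {b} and stop.

{ b, g, v }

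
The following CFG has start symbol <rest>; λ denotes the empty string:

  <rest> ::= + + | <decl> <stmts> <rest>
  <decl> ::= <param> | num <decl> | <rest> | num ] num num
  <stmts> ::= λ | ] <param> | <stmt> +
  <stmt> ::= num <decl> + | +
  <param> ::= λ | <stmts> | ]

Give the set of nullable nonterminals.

Directly nullable (have an λ-production): <stmts>, <param>.
<decl> ::= <param> with every symbol nullable, so <decl> is nullable.
No other nonterminal has a production whose RHS symbols are all nullable.

{ <decl>, <param>, <stmts> }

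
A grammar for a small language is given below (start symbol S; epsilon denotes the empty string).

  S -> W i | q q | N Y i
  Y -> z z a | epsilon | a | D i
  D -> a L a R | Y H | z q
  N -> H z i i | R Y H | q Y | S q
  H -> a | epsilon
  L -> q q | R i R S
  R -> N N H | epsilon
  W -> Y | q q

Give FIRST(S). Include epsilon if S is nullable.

{ a, i, q, z }

From S -> W i: W nullable, take FIRST(W) ∪ {i} = { a, i, q, z }.
S -> q q contributes {q}.
From S -> N Y i: N, Y nullable, take FIRST(N) ∪ FIRST(Y) ∪ {i} = { a, i, q, z }.
Union: FIRST(S) = { a, i, q, z }.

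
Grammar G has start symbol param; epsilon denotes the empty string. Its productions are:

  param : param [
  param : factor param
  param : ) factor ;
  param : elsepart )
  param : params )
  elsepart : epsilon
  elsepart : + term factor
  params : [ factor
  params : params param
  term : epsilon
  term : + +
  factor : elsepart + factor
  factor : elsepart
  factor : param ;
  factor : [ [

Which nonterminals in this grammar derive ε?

Directly nullable (have an epsilon-production): elsepart, term.
factor : elsepart with every symbol nullable, so factor is nullable.
No other nonterminal has a production whose RHS symbols are all nullable.

{ elsepart, factor, term }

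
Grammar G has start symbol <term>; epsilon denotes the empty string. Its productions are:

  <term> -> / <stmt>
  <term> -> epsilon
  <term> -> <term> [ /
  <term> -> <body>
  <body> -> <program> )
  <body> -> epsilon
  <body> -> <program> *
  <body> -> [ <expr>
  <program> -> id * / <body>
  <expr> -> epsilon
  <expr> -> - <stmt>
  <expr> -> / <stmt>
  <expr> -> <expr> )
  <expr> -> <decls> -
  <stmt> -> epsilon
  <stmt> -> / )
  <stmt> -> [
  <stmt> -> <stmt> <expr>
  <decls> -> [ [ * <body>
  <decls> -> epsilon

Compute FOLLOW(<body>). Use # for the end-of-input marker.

{ #, ), *, -, [ }

In <term> -> <body>: <body> is at the end, add FOLLOW(<term>) = { #, [ }.
In <program> -> id * / <body>: <body> is at the end, add FOLLOW(<program>) = { ), * }.
In <decls> -> [ [ * <body>: <body> is at the end, add FOLLOW(<decls>) = { - }.
Union: FOLLOW(<body>) = { #, ), *, -, [ }.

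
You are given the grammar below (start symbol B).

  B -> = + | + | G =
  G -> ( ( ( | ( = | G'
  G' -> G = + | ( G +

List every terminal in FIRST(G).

G -> ( ( ( contributes {(}.
G -> ( = contributes {(}.
From G -> G': add FIRST(G') = { ( }.
Union: FIRST(G) = { ( }.

{ ( }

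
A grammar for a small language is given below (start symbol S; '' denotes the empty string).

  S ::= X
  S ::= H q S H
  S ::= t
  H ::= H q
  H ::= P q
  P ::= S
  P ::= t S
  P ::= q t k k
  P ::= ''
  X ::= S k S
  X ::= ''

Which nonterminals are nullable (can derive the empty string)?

Directly nullable (have an ''-production): P, X.
S ::= X with every symbol nullable, so S is nullable.
No other nonterminal has a production whose RHS symbols are all nullable.

{ P, S, X }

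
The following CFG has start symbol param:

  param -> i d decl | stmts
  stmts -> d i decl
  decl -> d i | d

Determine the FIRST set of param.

{ d, i }

param -> i d decl contributes {i}.
From param -> stmts: add FIRST(stmts) = { d }.
Union: FIRST(param) = { d, i }.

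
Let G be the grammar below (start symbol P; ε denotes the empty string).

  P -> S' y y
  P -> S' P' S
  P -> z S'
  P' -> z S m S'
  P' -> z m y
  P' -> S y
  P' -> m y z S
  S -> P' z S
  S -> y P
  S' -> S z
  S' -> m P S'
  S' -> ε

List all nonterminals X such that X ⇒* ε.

{ S' }

Directly nullable (have an ε-production): S'.
No other nonterminal has a production whose RHS symbols are all nullable.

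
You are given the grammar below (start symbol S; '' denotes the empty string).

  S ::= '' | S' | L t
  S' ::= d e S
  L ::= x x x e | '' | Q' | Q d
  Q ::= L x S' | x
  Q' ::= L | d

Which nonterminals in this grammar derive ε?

{ L, Q', S }

Directly nullable (have an ''-production): S, L.
Q' ::= L with every symbol nullable, so Q' is nullable.
No other nonterminal has a production whose RHS symbols are all nullable.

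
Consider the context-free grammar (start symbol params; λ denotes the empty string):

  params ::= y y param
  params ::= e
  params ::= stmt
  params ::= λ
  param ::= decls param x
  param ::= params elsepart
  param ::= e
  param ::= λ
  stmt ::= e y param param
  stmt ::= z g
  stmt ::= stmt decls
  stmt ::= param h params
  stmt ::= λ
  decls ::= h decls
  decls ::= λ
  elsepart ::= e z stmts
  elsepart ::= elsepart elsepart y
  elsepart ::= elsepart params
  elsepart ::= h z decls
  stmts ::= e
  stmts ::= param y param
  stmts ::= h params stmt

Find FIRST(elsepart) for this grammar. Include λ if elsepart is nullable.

{ e, h }

elsepart ::= e z stmts contributes {e}.
From elsepart ::= elsepart elsepart y: add FIRST(elsepart) = { e, h }.
From elsepart ::= elsepart params: add FIRST(elsepart) = { e, h }.
elsepart ::= h z decls contributes {h}.
Union: FIRST(elsepart) = { e, h }.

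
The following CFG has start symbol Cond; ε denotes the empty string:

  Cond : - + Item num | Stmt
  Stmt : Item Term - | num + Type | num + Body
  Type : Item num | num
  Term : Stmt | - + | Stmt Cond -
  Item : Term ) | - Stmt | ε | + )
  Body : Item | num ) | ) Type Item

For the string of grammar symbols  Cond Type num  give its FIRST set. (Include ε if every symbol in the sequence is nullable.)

{ +, -, num }

Add FIRST(Cond) = { +, -, num }; Cond is not nullable, stop.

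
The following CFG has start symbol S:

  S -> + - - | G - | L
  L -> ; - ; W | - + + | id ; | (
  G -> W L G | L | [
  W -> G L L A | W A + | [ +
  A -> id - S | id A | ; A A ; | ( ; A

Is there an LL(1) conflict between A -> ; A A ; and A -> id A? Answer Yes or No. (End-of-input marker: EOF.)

No

FIRST(; A A ;) = { ; } and FIRST(id A) = { id }.
The FIRST sets are disjoint and neither alternative is nullable — no conflict.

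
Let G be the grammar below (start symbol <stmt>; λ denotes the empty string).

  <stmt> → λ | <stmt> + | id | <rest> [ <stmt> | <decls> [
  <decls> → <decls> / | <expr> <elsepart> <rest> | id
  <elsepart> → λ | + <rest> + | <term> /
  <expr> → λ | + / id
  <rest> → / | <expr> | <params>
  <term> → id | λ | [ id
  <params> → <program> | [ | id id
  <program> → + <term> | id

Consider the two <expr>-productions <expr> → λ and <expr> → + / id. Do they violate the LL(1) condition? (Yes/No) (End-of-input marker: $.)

FIRST(λ) = { λ } and FIRST(+ / id) = { + }.
The first alternative is nullable and FOLLOW(<expr>) = { +, /, [, id } shares + with FIRST of the second — conflict.

Yes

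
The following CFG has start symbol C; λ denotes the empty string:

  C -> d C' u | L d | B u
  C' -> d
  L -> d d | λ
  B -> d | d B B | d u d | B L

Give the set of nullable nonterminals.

{ L }

Directly nullable (have an λ-production): L.
No other nonterminal has a production whose RHS symbols are all nullable.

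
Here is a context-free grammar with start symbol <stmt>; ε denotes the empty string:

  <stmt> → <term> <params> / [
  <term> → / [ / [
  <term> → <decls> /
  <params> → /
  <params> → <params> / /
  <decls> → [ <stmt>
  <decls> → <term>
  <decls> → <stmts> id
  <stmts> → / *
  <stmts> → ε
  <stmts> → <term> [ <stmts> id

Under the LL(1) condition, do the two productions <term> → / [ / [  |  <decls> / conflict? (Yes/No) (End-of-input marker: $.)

FIRST(/ [ / [) = { / } and FIRST(<decls> /) = { /, [, id }.
Both contain /, so the two alternatives are not disjoint — LL(1) conflict.

Yes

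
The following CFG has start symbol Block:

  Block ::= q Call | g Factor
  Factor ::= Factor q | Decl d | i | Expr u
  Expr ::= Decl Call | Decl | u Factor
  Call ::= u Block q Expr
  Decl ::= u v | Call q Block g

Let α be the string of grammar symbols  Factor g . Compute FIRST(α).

Add FIRST(Factor) = { i, u }; Factor is not nullable, stop.

{ i, u }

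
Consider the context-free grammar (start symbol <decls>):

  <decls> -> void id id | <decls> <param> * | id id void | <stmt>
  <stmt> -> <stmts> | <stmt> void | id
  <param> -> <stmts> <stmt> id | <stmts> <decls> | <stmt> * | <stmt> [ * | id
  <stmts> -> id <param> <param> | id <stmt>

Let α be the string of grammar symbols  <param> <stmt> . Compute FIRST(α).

{ id }

Add FIRST(<param>) = { id }; <param> is not nullable, stop.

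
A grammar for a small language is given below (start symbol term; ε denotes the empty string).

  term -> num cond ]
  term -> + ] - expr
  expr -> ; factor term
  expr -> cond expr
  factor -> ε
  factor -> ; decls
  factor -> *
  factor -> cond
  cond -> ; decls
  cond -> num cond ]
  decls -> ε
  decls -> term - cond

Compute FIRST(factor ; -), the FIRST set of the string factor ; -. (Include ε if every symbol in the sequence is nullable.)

{ *, ;, num }

Add FIRST(factor)\{ε} = { *, ;, num }; factor is nullable, continue.
; is a terminal; add {;} and stop.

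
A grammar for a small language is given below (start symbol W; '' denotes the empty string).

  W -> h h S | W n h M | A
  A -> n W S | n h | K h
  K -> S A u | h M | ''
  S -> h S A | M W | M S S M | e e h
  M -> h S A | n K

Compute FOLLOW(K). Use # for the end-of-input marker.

In A -> K h: add FIRST(h) = { h }.
In M -> n K: K is at the end, add FOLLOW(M) = { #, e, h, n, u }.
Union: FOLLOW(K) = { #, e, h, n, u }.

{ #, e, h, n, u }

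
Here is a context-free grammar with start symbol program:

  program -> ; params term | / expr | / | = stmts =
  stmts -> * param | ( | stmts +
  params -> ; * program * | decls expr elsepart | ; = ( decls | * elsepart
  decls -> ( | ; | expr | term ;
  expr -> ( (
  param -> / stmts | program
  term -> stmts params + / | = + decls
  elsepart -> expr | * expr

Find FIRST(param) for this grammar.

{ /, ;, = }

param -> / stmts contributes {/}.
From param -> program: add FIRST(program) = { /, ;, = }.
Union: FIRST(param) = { /, ;, = }.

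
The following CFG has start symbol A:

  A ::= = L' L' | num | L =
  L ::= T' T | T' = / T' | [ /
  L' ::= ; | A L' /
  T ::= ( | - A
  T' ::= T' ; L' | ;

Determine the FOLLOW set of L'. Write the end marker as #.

In A ::= = L' L': add FIRST(L') = { ;, =, [, num }.
In A ::= = L' L': L' is at the end, add FOLLOW(A) = { #, ;, =, [, num }.
In L' ::= A L' /: add FIRST(/) = { / }.
In T' ::= T' ; L': L' is at the end, add FOLLOW(T') = { (, -, ;, = }.
Union: FOLLOW(L') = { #, (, -, /, ;, =, [, num }.

{ #, (, -, /, ;, =, [, num }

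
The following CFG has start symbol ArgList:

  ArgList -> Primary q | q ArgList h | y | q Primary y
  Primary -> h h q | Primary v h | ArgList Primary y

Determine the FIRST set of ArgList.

From ArgList -> Primary q: add FIRST(Primary) = { h, q, y }.
ArgList -> q ArgList h contributes {q}.
ArgList -> y contributes {y}.
ArgList -> q Primary y contributes {q}.
Union: FIRST(ArgList) = { h, q, y }.

{ h, q, y }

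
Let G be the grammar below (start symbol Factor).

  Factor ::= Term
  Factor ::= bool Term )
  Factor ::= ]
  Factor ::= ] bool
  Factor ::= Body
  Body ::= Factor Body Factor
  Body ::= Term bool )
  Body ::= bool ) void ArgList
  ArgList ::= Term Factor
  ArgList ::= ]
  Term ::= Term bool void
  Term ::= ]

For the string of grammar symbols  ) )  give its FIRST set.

{ ) }

) is a terminal; add {)} and stop.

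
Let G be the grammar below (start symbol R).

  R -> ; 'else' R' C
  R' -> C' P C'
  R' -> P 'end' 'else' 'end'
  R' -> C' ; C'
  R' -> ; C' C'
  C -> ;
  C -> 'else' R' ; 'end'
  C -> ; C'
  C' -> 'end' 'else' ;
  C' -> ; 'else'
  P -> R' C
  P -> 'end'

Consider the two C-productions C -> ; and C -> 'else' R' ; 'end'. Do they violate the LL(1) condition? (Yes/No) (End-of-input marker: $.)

FIRST(;) = { ; } and FIRST('else' R' ; 'end') = { 'else' }.
The FIRST sets are disjoint and neither alternative is nullable — no conflict.

No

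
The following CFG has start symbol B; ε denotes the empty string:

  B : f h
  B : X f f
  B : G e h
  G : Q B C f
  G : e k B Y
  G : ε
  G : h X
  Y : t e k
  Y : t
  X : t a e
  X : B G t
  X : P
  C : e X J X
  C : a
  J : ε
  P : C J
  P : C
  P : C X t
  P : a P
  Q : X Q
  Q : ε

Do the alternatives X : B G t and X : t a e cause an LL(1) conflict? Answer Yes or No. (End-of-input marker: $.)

FIRST(B G t) = { a, e, f, h, t } and FIRST(t a e) = { t }.
Both contain t, so the two alternatives are not disjoint — LL(1) conflict.

Yes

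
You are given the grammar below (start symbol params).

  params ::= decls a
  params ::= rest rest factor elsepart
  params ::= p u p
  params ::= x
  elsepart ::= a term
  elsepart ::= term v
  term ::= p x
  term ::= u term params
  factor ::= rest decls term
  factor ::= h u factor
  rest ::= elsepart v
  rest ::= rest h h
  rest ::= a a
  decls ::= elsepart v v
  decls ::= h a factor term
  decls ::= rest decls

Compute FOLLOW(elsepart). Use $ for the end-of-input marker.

In params ::= rest rest factor elsepart: elsepart is at the end, add FOLLOW(params) = { $, a, h, p, u, v, x }.
In rest ::= elsepart v: add FIRST(v) = { v }.
In decls ::= elsepart v v: add FIRST(v v) = { v }.
Union: FOLLOW(elsepart) = { $, a, h, p, u, v, x }.

{ $, a, h, p, u, v, x }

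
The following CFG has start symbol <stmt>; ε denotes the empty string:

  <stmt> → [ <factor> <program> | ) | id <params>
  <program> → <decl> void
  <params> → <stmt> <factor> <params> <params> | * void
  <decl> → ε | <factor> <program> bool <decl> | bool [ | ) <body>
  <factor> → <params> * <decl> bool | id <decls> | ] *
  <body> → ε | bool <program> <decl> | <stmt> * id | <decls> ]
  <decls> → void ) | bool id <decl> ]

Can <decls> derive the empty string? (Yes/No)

Nullable nonterminals: <body>, <decl>.
No production of <decls> has an RHS whose symbols are all nullable, so <decls> is not nullable.

No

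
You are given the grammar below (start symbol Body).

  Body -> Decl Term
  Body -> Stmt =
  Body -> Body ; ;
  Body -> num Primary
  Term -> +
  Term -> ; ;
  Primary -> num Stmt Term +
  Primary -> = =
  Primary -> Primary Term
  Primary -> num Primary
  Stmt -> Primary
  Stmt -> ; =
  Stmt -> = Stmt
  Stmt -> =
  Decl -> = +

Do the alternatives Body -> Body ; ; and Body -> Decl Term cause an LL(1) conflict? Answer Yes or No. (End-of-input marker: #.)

Yes

FIRST(Body ; ;) = { ;, =, num } and FIRST(Decl Term) = { = }.
Both contain =, so the two alternatives are not disjoint — LL(1) conflict.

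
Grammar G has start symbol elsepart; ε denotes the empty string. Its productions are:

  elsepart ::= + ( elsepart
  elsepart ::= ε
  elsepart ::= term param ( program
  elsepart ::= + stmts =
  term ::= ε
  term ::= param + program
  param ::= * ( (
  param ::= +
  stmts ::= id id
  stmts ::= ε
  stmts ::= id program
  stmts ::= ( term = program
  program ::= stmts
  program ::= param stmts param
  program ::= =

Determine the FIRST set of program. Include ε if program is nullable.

From program ::= stmts: add FIRST(stmts) = { (, id, ε } (including ε since stmts is nullable).
From program ::= param stmts param: add FIRST(param) = { *, + }.
program ::= = contributes {=}.
Union: FIRST(program) = { (, *, +, =, id, ε }.

{ (, *, +, =, id, ε }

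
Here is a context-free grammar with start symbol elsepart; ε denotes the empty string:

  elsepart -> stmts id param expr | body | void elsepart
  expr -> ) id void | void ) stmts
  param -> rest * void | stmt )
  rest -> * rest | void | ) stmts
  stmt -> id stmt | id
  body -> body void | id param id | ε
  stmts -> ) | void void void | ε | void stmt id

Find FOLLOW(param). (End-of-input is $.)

{ ), id, void }

In elsepart -> stmts id param expr: add FIRST(expr) = { ), void }.
In body -> id param id: add FIRST(id) = { id }.
Union: FOLLOW(param) = { ), id, void }.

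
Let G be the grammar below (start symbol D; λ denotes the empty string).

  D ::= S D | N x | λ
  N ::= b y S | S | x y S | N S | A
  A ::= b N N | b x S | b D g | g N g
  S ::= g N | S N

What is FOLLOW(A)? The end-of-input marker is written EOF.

{ EOF, b, g, x }

In N ::= A: A is at the end, add FOLLOW(N) = { EOF, b, g, x }.
Union: FOLLOW(A) = { EOF, b, g, x }.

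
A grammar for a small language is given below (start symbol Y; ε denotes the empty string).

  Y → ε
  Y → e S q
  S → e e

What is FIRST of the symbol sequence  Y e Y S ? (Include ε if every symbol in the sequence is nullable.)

{ e }

Add FIRST(Y)\{ε} = { e }; Y is nullable, continue.
e is a terminal; add {e} and stop.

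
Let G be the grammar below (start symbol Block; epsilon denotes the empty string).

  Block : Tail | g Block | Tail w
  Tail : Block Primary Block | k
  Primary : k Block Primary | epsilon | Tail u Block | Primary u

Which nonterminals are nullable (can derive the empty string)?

Directly nullable (have an epsilon-production): Primary.
No other nonterminal has a production whose RHS symbols are all nullable.

{ Primary }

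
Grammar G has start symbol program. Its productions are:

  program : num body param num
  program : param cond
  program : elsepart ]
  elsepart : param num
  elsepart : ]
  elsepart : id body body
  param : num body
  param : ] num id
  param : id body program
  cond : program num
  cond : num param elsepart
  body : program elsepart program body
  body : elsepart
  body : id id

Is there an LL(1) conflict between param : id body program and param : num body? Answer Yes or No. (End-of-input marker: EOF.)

FIRST(id body program) = { id } and FIRST(num body) = { num }.
The FIRST sets are disjoint and neither alternative is nullable — no conflict.

No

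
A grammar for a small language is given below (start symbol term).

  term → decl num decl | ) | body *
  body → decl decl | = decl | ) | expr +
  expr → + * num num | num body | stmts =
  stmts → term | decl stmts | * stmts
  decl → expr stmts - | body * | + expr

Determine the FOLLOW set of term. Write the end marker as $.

{ $, -, = }

term is the start symbol, so $ ∈ FOLLOW(term).
In stmts → term: term is at the end, add FOLLOW(stmts) = { -, = }.
Union: FOLLOW(term) = { $, -, = }.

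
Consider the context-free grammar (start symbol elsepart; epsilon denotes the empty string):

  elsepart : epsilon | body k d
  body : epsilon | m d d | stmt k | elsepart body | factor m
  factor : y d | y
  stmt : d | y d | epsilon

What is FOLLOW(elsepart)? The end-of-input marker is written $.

elsepart is the start symbol, so $ ∈ FOLLOW(elsepart).
In body : elsepart body: add FIRST(body)\{epsilon} = { d, k, m, y }.
  Since body is nullable, also add FOLLOW(body) = { k }.
Union: FOLLOW(elsepart) = { $, d, k, m, y }.

{ $, d, k, m, y }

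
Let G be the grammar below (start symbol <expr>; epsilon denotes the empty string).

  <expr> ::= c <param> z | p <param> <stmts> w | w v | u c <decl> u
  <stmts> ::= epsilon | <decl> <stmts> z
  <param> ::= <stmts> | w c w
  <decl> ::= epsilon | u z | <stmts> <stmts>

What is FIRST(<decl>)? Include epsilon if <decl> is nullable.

{ u, z, epsilon }

<decl> ::= epsilon contributes epsilon.
<decl> ::= u z contributes {u}.
From <decl> ::= <stmts> <stmts>: <stmts>, <stmts> nullable, take FIRST(<stmts>) ∪ FIRST(<stmts>) = { u, z }; also epsilon since the whole RHS is nullable.
Union: FIRST(<decl>) = { u, z, epsilon }.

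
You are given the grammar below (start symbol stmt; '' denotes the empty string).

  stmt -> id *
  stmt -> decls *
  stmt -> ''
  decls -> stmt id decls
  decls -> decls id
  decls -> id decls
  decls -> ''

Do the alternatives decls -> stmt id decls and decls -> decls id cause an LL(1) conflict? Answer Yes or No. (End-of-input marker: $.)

FIRST(stmt id decls) = { *, id } and FIRST(decls id) = { *, id }.
Both contain *, so the two alternatives are not disjoint — LL(1) conflict.

Yes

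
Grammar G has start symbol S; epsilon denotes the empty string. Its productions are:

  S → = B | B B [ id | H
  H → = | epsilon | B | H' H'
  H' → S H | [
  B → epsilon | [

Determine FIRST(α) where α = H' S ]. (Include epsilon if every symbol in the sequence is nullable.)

{ =, [, ] }

Add FIRST(H')\{epsilon} = { =, [ }; H' is nullable, continue.
Add FIRST(S)\{epsilon} = { =, [ }; S is nullable, continue.
] is a terminal; add {]} and stop.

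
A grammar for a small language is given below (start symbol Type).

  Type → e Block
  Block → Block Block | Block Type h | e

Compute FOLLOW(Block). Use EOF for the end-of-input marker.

In Type → e Block: Block is at the end, add FOLLOW(Type) = { EOF, h }.
In Block → Block Block: add FIRST(Block) = { e }.
In Block → Block Block: Block is at the end, add FOLLOW(Block) = { EOF, e, h }.
In Block → Block Type h: add FIRST(Type h) = { e }.
Union: FOLLOW(Block) = { EOF, e, h }.

{ EOF, e, h }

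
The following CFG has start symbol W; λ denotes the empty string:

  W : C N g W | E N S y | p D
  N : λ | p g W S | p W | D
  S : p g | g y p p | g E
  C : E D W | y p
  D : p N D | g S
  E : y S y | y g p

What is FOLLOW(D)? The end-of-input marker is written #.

{ #, g, p, y }

In W : p D: D is at the end, add FOLLOW(W) = { #, g, p }.
In N : D: D is at the end, add FOLLOW(N) = { g, p }.
In C : E D W: add FIRST(W) = { p, y }.
In D : p N D: D is at the end, add FOLLOW(D) = { #, g, p, y }.
Union: FOLLOW(D) = { #, g, p, y }.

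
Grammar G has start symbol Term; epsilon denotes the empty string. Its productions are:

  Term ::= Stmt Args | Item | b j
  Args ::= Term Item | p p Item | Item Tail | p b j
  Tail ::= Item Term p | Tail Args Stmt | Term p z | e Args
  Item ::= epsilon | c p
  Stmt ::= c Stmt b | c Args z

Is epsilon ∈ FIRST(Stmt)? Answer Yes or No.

Nullable nonterminals: Args, Item, Term.
No production of Stmt has an RHS whose symbols are all nullable, so Stmt is not nullable.

No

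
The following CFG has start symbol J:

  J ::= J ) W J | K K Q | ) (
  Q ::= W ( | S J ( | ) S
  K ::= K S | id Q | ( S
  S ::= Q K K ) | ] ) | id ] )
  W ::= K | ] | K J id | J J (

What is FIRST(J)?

{ (, ), id }

From J ::= J ) W J: add FIRST(J) = { (, ), id }.
From J ::= K K Q: add FIRST(K) = { (, id }.
J ::= ) ( contributes {)}.
Union: FIRST(J) = { (, ), id }.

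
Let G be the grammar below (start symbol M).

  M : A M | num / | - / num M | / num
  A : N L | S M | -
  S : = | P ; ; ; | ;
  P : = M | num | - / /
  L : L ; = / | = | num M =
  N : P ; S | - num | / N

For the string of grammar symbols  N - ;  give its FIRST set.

Add FIRST(N) = { -, /, =, num }; N is not nullable, stop.

{ -, /, =, num }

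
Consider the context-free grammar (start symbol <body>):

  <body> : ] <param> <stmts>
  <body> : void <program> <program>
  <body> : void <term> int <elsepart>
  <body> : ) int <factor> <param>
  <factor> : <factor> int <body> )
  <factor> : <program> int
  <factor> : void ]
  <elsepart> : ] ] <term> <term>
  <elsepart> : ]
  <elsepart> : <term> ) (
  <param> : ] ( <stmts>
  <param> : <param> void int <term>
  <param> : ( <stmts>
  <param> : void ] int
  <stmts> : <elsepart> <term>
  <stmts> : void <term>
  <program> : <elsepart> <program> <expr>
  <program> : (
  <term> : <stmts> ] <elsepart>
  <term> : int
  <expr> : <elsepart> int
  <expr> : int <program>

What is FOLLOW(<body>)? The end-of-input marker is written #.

{ #, ) }

<body> is the start symbol, so # ∈ FOLLOW(<body>).
In <factor> : <factor> int <body> ): add FIRST()) = { ) }.
Union: FOLLOW(<body>) = { #, ) }.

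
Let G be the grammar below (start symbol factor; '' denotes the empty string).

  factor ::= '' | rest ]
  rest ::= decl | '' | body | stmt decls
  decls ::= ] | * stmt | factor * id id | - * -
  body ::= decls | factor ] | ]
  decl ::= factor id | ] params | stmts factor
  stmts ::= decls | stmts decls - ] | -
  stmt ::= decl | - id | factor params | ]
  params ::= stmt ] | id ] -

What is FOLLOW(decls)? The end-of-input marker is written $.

{ *, -, ], id }

In rest ::= stmt decls: decls is at the end, add FOLLOW(rest) = { ] }.
In body ::= decls: decls is at the end, add FOLLOW(body) = { ] }.
In stmts ::= decls: decls is at the end, add FOLLOW(stmts) = { *, -, ], id }.
In stmts ::= stmts decls - ]: add FIRST(- ]) = { - }.
Union: FOLLOW(decls) = { *, -, ], id }.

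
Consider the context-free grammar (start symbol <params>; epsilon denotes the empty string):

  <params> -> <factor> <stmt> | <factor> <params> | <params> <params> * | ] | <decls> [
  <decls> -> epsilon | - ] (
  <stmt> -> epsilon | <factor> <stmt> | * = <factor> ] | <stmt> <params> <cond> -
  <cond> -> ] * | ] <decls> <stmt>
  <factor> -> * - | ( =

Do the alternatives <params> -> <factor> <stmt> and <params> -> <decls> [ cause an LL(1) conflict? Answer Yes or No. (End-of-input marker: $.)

No

FIRST(<factor> <stmt>) = { (, * } and FIRST(<decls> [) = { -, [ }.
The FIRST sets are disjoint and neither alternative is nullable — no conflict.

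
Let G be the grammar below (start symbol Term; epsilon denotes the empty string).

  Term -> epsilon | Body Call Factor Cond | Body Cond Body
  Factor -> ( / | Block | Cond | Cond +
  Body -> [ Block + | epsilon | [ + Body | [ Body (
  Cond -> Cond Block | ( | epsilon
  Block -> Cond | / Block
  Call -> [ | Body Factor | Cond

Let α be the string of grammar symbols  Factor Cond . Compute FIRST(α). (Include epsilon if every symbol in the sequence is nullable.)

Add FIRST(Factor)\{epsilon} = { (, +, / }; Factor is nullable, continue.
Add FIRST(Cond)\{epsilon} = { (, / }; Cond is nullable, continue.
Every symbol is nullable, so include epsilon.

{ (, +, /, epsilon }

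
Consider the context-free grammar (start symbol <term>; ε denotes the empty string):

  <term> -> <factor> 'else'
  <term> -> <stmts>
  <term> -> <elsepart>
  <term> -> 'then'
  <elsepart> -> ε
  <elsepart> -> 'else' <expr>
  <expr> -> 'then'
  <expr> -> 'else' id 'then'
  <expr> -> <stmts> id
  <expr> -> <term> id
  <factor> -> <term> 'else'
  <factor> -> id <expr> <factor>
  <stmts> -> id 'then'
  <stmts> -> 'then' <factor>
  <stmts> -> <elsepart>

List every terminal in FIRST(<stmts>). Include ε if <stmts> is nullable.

{ 'else', 'then', id, ε }

<stmts> -> id 'then' contributes {id}.
<stmts> -> 'then' <factor> contributes {'then'}.
From <stmts> -> <elsepart>: add FIRST(<elsepart>) = { 'else', ε } (including ε since <elsepart> is nullable).
Union: FIRST(<stmts>) = { 'else', 'then', id, ε }.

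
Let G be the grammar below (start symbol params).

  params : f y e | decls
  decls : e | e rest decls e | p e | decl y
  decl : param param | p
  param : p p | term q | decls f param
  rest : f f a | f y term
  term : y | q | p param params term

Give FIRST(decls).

decls : e contributes {e}.
decls : e rest decls e contributes {e}.
decls : p e contributes {p}.
From decls : decl y: add FIRST(decl) = { e, p, q, y }.
Union: FIRST(decls) = { e, p, q, y }.

{ e, p, q, y }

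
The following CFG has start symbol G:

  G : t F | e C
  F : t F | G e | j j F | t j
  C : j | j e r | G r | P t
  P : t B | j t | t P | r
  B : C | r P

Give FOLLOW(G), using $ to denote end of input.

G is the start symbol, so $ ∈ FOLLOW(G).
In F : G e: add FIRST(e) = { e }.
In C : G r: add FIRST(r) = { r }.
Union: FOLLOW(G) = { $, e, r }.

{ $, e, r }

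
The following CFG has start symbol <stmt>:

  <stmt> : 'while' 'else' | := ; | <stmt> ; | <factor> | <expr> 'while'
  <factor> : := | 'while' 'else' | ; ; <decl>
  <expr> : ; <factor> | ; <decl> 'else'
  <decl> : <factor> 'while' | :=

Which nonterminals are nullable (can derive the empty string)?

{ } (none)

No nonterminal has an empty production or an RHS whose symbols are all nullable.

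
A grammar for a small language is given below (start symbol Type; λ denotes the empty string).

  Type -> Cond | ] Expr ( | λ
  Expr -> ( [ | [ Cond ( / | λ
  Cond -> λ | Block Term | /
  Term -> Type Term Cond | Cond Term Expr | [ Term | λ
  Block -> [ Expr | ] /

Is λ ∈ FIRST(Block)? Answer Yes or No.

Nullable nonterminals: Cond, Expr, Term, Type.
No production of Block has an RHS whose symbols are all nullable, so Block is not nullable.

No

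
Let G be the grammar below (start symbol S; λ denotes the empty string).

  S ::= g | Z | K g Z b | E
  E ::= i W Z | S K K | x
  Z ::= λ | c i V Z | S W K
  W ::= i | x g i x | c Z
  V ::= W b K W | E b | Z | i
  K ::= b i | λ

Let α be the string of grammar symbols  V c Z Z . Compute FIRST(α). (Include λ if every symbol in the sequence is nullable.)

{ b, c, g, i, x }

Add FIRST(V)\{λ} = { b, c, g, i, x }; V is nullable, continue.
c is a terminal; add {c} and stop.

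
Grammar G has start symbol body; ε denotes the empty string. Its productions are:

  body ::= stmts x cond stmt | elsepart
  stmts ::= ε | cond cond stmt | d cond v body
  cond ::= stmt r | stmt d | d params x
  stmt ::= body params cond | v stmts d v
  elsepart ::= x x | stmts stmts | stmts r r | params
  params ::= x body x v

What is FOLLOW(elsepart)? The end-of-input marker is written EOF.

{ EOF, d, r, v, x }

In body ::= elsepart: elsepart is at the end, add FOLLOW(body) = { EOF, d, r, v, x }.
Union: FOLLOW(elsepart) = { EOF, d, r, v, x }.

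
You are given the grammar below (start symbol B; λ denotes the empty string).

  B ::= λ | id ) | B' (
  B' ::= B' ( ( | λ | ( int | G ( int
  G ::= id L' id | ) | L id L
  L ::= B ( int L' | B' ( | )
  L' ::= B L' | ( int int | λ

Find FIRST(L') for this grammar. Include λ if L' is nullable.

{ (, ), id, λ }

From L' ::= B L': B, L' nullable, take FIRST(B) ∪ FIRST(L') = { (, ), id }; also λ since the whole RHS is nullable.
L' ::= ( int int contributes {(}.
L' ::= λ contributes λ.
Union: FIRST(L') = { (, ), id, λ }.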